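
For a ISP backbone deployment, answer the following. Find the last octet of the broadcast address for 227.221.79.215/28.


Given: IP = 227.221.79.215, prefix = /28
Host bits = 32 - 28 = 4
Network last octet = 215 AND mask = 208
Host part size = 2^4 - 1 = 15
Broadcast last octet = 208 OR 15 = 223

223


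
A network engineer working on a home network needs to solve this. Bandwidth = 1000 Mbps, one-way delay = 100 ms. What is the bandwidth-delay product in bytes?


Given: bandwidth = 1000 Mbps, delay = 100 ms
BDP in bits = 1000 * 10^6 * 100 / 1000
BDP in bits = 100000000
BDP in bytes = 100000000 / 8 = 12500000

12500000


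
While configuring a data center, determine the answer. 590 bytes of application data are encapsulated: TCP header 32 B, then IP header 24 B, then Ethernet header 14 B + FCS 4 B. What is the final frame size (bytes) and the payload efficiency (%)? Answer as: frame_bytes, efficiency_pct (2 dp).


TCP segment = 590 + 32 = 622 B
IP packet = 622 + 24 = 646 B
Ethernet frame = 646 + 14 + 4 = 664 B
Efficiency = app / frame = 590 / 664 = 0.888554 = 88.8554% -> 88.86% (2 dp)

664, 88.86


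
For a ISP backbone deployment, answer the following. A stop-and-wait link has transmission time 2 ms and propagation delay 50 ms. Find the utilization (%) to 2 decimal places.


Given: Ttrans = 2 ms, Tprop = 50 ms
RTT = 2 * Tprop = 2 * 50 = 100 ms
U = Ttrans / (Ttrans + RTT)
U = 2 / (2 + 100)
U = 2 / 102 = 0.019608
U% = 1.96%

1.96


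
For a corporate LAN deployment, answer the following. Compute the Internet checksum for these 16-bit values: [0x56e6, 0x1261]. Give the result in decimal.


Given words: [0x56e6, 0x1261]
Step 1: Sum all words
Raw sum = 22246 + 4705 = 26951
One's complement = ~26951 & 0xFFFF = 38584

38584


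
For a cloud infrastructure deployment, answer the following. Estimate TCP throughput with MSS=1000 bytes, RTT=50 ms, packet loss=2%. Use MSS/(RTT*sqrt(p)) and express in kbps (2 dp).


Given: MSS = 1000 bytes, RTT = 50 ms, loss = 2%
RTT in seconds = 50 / 1000 = 0.05
Loss rate = 2% = 0.02
sqrt(loss) = sqrt(0.02) = 0.141421356237
Throughput (bytes/s) = 1000 / (0.05 * 0.141421356237) = 141421.3562
Throughput (kbps) = 141421.3562 * 8 / 1000 = 1131.370850 -> 1131.37 kbps (2 dp)

1131.37


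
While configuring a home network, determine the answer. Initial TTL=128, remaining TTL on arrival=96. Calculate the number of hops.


Given: initial TTL = 128, received TTL = 96
Hops = initial TTL - received TTL
Hops = 128 - 96 = 32

32


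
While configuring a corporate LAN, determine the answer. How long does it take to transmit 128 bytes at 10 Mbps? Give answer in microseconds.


Given: packet = 128 bytes, bandwidth = 10 Mbps
Packet in bits = 128 * 8 = 1024 bits
Bandwidth = 10 * 10^6 = 10000000 bps
Time = 1024 / 10000000 seconds
Time in us = 1024 * 10^6 / 10000000 = 102.4

102.4


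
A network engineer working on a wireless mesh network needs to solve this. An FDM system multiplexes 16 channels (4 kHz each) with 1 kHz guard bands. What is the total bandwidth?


Given: 16 channels, 4 kHz each, guard = 1 kHz
Channel bandwidth = 16 * 4 = 64 kHz
Guard bands = 15 gaps * 1 kHz = 15 kHz
Total = 64 + 15 = 79 kHz

79


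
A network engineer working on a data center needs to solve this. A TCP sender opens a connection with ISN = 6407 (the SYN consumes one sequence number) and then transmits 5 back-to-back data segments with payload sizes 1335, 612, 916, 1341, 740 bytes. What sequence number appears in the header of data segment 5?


The SYN occupies sequence number ISN = 6407, so the first data byte is ISN + 1 = 6408.
SEQ of data segment i = (ISN + 1) + sum of payload sizes of segments 1..i-1.
Segment 1: SEQ = 6408, payload = 1335 bytes
Segment 2: SEQ = 7743, payload = 612 bytes
Segment 3: SEQ = 8355, payload = 916 bytes
Segment 4: SEQ = 9271, payload = 1341 bytes
Segment 5: SEQ = 10612, payload = 740 bytes
SEQ of segment 5 = 6408 + 1335 + 612 + 916 + 1341 = 10612

10612


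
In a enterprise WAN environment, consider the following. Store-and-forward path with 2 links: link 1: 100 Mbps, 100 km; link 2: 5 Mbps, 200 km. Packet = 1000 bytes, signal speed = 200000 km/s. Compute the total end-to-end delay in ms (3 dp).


Packet = 1000 bytes = 8000 bits. Store-and-forward: sum (t_trans + t_prop) per link.
Link 1: t_trans = 8000/(100*10^6) s = 0.0800 ms; t_prop = 100/200000 s = 0.5000 ms; subtotal = 0.5800 ms
Link 2: t_trans = 8000/(5*10^6) s = 1.6000 ms; t_prop = 200/200000 s = 1.0000 ms; subtotal = 2.6000 ms
End-to-end = 0.5800 + 2.6000 = 3.1800 ms -> 3.180 ms (3 dp)

3.180


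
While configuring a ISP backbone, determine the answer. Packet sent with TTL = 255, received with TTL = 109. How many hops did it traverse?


Given: initial TTL = 255, received TTL = 109
Hops = initial TTL - received TTL
Hops = 255 - 109 = 146

146


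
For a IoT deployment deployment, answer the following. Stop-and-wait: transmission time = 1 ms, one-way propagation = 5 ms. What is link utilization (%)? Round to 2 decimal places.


Given: Ttrans = 1 ms, Tprop = 5 ms
RTT = 2 * Tprop = 2 * 5 = 10 ms
U = Ttrans / (Ttrans + RTT)
U = 1 / (1 + 10)
U = 1 / 11 = 0.090909
U% = 9.09%

9.09


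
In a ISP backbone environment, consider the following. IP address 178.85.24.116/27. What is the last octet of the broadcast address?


Given: IP = 178.85.24.116, prefix = /27
Host bits = 32 - 27 = 5
Network last octet = 116 AND mask = 96
Host part size = 2^5 - 1 = 31
Broadcast last octet = 96 OR 31 = 127

127


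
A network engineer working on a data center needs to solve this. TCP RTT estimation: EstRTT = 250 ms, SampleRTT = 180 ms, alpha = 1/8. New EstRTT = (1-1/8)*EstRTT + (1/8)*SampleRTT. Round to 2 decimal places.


Given: EstRTT = 250 ms, SampleRTT = 180 ms, alpha = 1/8
New EstRTT = (1 - alpha) * EstRTT + alpha * SampleRTT
(7/8) * 250 = 218.75
(1/8) * 180 = 22.5
New EstRTT = 218.75 + 22.5 = 241.25 ms -> 241.25 ms (2 dp)

241.25


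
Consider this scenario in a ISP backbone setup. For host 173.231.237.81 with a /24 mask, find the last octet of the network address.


Given: IP = 173.231.237.81, prefix = /24
Subnet mask = 255.255.255.0
Last octet of IP: 81
Last octet of mask: 0
Network last octet = 81 AND 0 = 0

0


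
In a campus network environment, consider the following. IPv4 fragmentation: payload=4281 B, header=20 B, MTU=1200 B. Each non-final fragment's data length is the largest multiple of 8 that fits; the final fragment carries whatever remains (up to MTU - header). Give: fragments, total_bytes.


Max data per non-final fragment = floor((MTU - header)/8)*8 = floor((1200 - 20)/8)*8 = floor(1180/8)*8 = 1176 B
Final fragment needs no 8-byte alignment: it can carry up to MTU - header = 1180 B
Non-final fragments needed = ceil((payload - 1180) / 1176) = ceil(3101/1176) = ceil(2.6369) = 3
Number of fragments = 3 + 1 = 4
Fragment sizes (data): 3 * 1176 B + 753 B (last, 753 <= 1180 OK)
Total bytes sent = payload + n_frags * header = 4281 + 4*20 = 4281 + 80 = 4361 B

4, 4361


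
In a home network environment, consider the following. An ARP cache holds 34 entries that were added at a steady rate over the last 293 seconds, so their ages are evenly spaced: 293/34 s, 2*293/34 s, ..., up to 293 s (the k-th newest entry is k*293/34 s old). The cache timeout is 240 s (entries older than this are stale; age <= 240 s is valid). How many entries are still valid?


Ages are k * 293/34 s for k = 1..34 (spacing = 8.6176 s).
Entry k is valid iff k * 293/34 <= 240 iff k <= 34 * 240 / 293 = 27.8498
n_valid = floor(27.8498) = 27
(n_stale = 34 - 27 = 7)

27


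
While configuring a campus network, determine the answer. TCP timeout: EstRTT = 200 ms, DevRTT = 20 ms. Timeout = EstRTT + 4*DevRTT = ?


Given: EstRTT = 200 ms, DevRTT = 20 ms
Timeout = EstRTT + 4 * DevRTT
4 * DevRTT = 4 * 20 = 80
Timeout = 200 + 80 = 280 ms

280


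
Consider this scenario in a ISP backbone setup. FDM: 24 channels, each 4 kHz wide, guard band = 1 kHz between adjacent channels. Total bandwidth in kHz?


Given: 24 channels, 4 kHz each, guard = 1 kHz
Channel bandwidth = 24 * 4 = 96 kHz
Guard bands = 23 gaps * 1 kHz = 23 kHz
Total = 96 + 23 = 119 kHz

119


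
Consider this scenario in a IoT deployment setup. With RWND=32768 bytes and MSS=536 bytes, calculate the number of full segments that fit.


Given: RWND = 32768 bytes, MSS = 536 bytes
Full segments = floor(RWND / MSS)
Full segments = floor(32768 / 536)
Full segments = floor(61.1343) = 61

61


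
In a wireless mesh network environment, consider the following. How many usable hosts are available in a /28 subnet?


Given: subnet mask /28
Host bits = 32 - 28 = 4
Total addresses = 2^4 = 16
Usable hosts = 16 - 2 (network + broadcast) = 14

14


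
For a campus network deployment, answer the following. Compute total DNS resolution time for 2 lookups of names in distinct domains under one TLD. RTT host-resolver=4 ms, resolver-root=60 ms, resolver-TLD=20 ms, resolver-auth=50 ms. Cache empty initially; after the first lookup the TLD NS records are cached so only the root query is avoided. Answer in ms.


Lookup 1 (cold cache): local + root + TLD + auth = 4 + 60 + 20 + 50 = 134 ms
Lookups 2..2 (TLD NS cached -> skip root; new domain -> still ask TLD and auth): local + TLD + auth = 4 + 20 + 50 = 74 ms each
Remaining 1 lookups: 1 * 74 = 74 ms
Total = 134 + 74 = 208 ms

208


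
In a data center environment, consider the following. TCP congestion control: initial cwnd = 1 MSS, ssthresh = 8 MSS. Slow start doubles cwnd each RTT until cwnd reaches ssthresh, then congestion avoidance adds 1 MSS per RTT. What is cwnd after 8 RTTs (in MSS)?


RTT 0: cwnd = 1 MSS (initial)
RTT 1: cwnd = 2 MSS (slow start, doubled)
RTT 2: cwnd = 4 MSS (slow start, doubled)
RTT 3: cwnd = 8 MSS (slow start, doubled)
RTT 4: cwnd = 9 MSS (congestion avoidance, +1)
RTT 5: cwnd = 10 MSS (congestion avoidance, +1)
RTT 6: cwnd = 11 MSS (congestion avoidance, +1)
RTT 7: cwnd = 12 MSS (congestion avoidance, +1)
RTT 8: cwnd = 13 MSS (congestion avoidance, +1)

13


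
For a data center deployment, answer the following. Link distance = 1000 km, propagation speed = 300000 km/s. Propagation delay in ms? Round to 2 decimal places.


Given: distance = 1000 km, speed = 300000 km/s
Delay = distance / speed = 1000 / 300000 seconds
Delay in ms = 1000 * 1000 / 300000
Delay = 3.3333 ms
Rounded to 2 dp = 3.33 ms

3.33


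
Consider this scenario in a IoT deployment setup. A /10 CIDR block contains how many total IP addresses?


Given: CIDR prefix /10
Host bits = 32 - 10 = 22
Total addresses = 2^22 = 4194304

4194304


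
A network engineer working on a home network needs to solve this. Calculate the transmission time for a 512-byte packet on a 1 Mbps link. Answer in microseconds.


Given: packet = 512 bytes, bandwidth = 1 Mbps
Packet in bits = 512 * 8 = 4096 bits
Bandwidth = 1 * 10^6 = 1000000 bps
Time = 4096 / 1000000 seconds
Time in us = 4096 * 10^6 / 1000000 = 4096

4096


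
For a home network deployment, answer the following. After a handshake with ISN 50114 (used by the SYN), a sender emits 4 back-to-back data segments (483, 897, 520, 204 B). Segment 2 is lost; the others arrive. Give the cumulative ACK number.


SYN uses sequence number 50114; first data byte = ISN + 1 = 50115.
Segment 1: SEQ = 50115, len = 483 B, covers [50115, 50597]
Segment 2: SEQ = 50598, len = 897 B, covers [50598, 51494] [LOST]
Segment 3: SEQ = 51495, len = 520 B, covers [51495, 52014]
Segment 4: SEQ = 52015, len = 204 B, covers [52015, 52218]
In-order data received: bytes [50115, 50597] (segments 1..1).
Segment 2 missing -> gap begins at byte 50598; later segments buffered out of order.
Cumulative ACK = next expected in-order byte = 50115 + 483 = 50598

50598


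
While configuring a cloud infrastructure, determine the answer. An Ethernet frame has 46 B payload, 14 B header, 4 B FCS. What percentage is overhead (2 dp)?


Given: payload = 46 B, header = 14 B, trailer = 4 B
Overhead bytes = header + trailer = 14 + 4 = 18
Total frame = payload + overhead = 46 + 18 = 64
Overhead % = 18 / 64 * 100 = 28.1250% -> 28.13% (2 dp)

28.13


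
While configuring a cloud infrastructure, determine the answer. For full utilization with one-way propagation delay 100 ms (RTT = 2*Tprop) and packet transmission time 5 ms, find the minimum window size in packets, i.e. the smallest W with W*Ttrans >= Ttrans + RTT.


Given: Ttrans = 5 ms, RTT = 200 ms (= 2 * Tprop, Tprop = 100 ms)
Time until first ACK returns = Ttrans + RTT = 5 + 200 = 205 ms
Need W * Ttrans >= Ttrans + RTT  ->  W >= (Ttrans + RTT) / Ttrans
(Ttrans + RTT) / Ttrans = 205 / 5 = 41
W_min = ceil(41) = 41

41


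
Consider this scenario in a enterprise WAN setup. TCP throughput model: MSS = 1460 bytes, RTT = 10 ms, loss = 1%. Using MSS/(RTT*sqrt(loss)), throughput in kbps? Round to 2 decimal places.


Given: MSS = 1460 bytes, RTT = 10 ms, loss = 1%
RTT in seconds = 10 / 1000 = 0.01
Loss rate = 1% = 0.01
sqrt(loss) = sqrt(0.01) = 0.1
Throughput (bytes/s) = 1460 / (0.01 * 0.1) = 1460000.0000
Throughput (kbps) = 1460000.0000 * 8 / 1000 = 11680.000000 -> 11680.00 kbps (2 dp)

11680.00


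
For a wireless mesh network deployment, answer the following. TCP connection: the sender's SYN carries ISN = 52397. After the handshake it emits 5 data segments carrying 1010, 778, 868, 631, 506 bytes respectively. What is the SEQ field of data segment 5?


The SYN occupies sequence number ISN = 52397, so the first data byte is ISN + 1 = 52398.
SEQ of data segment i = (ISN + 1) + sum of payload sizes of segments 1..i-1.
Segment 1: SEQ = 52398, payload = 1010 bytes
Segment 2: SEQ = 53408, payload = 778 bytes
Segment 3: SEQ = 54186, payload = 868 bytes
Segment 4: SEQ = 55054, payload = 631 bytes
Segment 5: SEQ = 55685, payload = 506 bytes
SEQ of segment 5 = 52398 + 1010 + 778 + 868 + 631 = 55685

55685


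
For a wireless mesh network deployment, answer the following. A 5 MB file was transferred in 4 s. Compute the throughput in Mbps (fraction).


Given: file = 5 MB, time = 4 s
File in Mb = 5 * 8 = 40 Mb
Throughput = 40 / 4 Mbps
Throughput = 10 Mbps

10


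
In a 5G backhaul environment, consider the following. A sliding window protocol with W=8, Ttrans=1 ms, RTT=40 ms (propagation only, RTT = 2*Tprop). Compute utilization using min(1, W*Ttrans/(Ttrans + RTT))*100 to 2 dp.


Given: W = 8, Ttrans = 1 ms, RTT = 40 ms (= 2 * Tprop, Tprop = 20 ms)
Cycle time = Ttrans + RTT = 1 + 40 = 41 ms (first packet sent until its ACK returns)
W * Ttrans = 8 * 1 = 8 ms of sending per cycle
W * Ttrans / (Ttrans + RTT) = 8 / 41 = 0.195122
U = min(1, 0.195122) = 0.195122
U% = 19.51%

19.51


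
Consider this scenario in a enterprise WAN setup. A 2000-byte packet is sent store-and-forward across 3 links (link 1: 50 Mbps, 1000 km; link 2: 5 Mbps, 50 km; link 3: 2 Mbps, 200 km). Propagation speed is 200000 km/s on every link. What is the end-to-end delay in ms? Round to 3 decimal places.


Packet = 2000 bytes = 16000 bits. Store-and-forward: sum (t_trans + t_prop) per link.
Link 1: t_trans = 16000/(50*10^6) s = 0.3200 ms; t_prop = 1000/200000 s = 5.0000 ms; subtotal = 5.3200 ms
Link 2: t_trans = 16000/(5*10^6) s = 3.2000 ms; t_prop = 50/200000 s = 0.2500 ms; subtotal = 3.4500 ms
Link 3: t_trans = 16000/(2*10^6) s = 8.0000 ms; t_prop = 200/200000 s = 1.0000 ms; subtotal = 9.0000 ms
End-to-end = 5.3200 + 3.4500 + 9.0000 = 17.7700 ms -> 17.770 ms (3 dp)

17.770


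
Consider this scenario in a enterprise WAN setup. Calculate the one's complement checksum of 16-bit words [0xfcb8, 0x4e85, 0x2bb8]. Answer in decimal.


Given words: [0xfcb8, 0x4e85, 0x2bb8]
Step 1: Sum all words
Raw sum = 64696 + 20101 + 11192 = 95989
Step 2: Fold carry: (30453 + 1) = 30454
One's complement = ~30454 & 0xFFFF = 35081

35081


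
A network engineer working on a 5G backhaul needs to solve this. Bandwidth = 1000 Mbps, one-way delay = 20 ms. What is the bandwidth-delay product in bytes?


Given: bandwidth = 1000 Mbps, delay = 20 ms
BDP in bits = 1000 * 10^6 * 20 / 1000
BDP in bits = 20000000
BDP in bytes = 20000000 / 8 = 2500000

2500000


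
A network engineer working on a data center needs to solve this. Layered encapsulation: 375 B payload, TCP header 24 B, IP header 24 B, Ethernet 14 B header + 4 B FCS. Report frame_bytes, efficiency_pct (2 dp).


TCP segment = 375 + 24 = 399 B
IP packet = 399 + 24 = 423 B
Ethernet frame = 423 + 14 + 4 = 441 B
Efficiency = app / frame = 375 / 441 = 0.850340 = 85.0340% -> 85.03% (2 dp)

441, 85.03


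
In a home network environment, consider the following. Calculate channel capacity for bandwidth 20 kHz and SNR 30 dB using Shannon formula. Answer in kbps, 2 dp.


Given: B = 20 kHz, SNR = 30 dB
SNR linear = 10^(30/10) = 1000
1 + SNR = 1001
log2(1001) = 9.9672262588
C = 20 * 1000 * 9.9672262588 = 199344.5252 bps
C = 199.344525 kbps -> 199.34 kbps (2 dp)

199.34


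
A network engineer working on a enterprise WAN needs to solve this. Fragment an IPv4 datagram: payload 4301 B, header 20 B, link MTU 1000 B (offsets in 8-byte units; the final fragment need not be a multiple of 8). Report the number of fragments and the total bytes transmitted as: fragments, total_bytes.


Max data per non-final fragment = floor((MTU - header)/8)*8 = floor((1000 - 20)/8)*8 = floor(980/8)*8 = 976 B
Final fragment needs no 8-byte alignment: it can carry up to MTU - header = 980 B
Non-final fragments needed = ceil((payload - 980) / 976) = ceil(3321/976) = ceil(3.4027) = 4
Number of fragments = 4 + 1 = 5
Fragment sizes (data): 4 * 976 B + 397 B (last, 397 <= 980 OK)
Total bytes sent = payload + n_frags * header = 4301 + 5*20 = 4301 + 100 = 4401 B

5, 4401


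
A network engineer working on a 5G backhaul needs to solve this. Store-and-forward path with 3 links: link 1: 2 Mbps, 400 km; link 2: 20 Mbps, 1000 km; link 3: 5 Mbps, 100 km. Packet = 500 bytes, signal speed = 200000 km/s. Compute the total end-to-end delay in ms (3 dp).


Packet = 500 bytes = 4000 bits. Store-and-forward: sum (t_trans + t_prop) per link.
Link 1: t_trans = 4000/(2*10^6) s = 2.0000 ms; t_prop = 400/200000 s = 2.0000 ms; subtotal = 4.0000 ms
Link 2: t_trans = 4000/(20*10^6) s = 0.2000 ms; t_prop = 1000/200000 s = 5.0000 ms; subtotal = 5.2000 ms
Link 3: t_trans = 4000/(5*10^6) s = 0.8000 ms; t_prop = 100/200000 s = 0.5000 ms; subtotal = 1.3000 ms
End-to-end = 4.0000 + 5.2000 + 1.3000 = 10.5000 ms -> 10.500 ms (3 dp)

10.500


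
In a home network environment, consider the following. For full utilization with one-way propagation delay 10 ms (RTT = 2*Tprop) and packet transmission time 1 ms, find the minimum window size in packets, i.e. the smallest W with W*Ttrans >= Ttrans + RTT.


Given: Ttrans = 1 ms, RTT = 20 ms (= 2 * Tprop, Tprop = 10 ms)
Time until first ACK returns = Ttrans + RTT = 1 + 20 = 21 ms
Need W * Ttrans >= Ttrans + RTT  ->  W >= (Ttrans + RTT) / Ttrans
(Ttrans + RTT) / Ttrans = 21 / 1 = 21
W_min = ceil(21) = 21

21


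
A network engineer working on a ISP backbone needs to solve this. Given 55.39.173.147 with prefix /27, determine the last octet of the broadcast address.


Given: IP = 55.39.173.147, prefix = /27
Host bits = 32 - 27 = 5
Network last octet = 147 AND mask = 128
Host part size = 2^5 - 1 = 31
Broadcast last octet = 128 OR 31 = 159

159


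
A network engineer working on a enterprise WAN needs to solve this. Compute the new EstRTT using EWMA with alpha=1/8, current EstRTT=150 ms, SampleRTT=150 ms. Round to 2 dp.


Given: EstRTT = 150 ms, SampleRTT = 150 ms, alpha = 1/8
New EstRTT = (1 - alpha) * EstRTT + alpha * SampleRTT
(7/8) * 150 = 131.25
(1/8) * 150 = 18.75
New EstRTT = 131.25 + 18.75 = 150 ms -> 150.00 ms (2 dp)

150.00


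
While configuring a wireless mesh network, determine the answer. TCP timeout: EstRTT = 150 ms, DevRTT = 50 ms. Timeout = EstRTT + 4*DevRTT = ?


Given: EstRTT = 150 ms, DevRTT = 50 ms
Timeout = EstRTT + 4 * DevRTT
4 * DevRTT = 4 * 50 = 200
Timeout = 150 + 200 = 350 ms

350


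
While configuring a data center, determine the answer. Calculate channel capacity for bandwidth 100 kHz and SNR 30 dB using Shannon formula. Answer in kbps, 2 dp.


Given: B = 100 kHz, SNR = 30 dB
SNR linear = 10^(30/10) = 1000
1 + SNR = 1001
log2(1001) = 9.9672262588
C = 100 * 1000 * 9.9672262588 = 996722.6259 bps
C = 996.722626 kbps -> 996.72 kbps (2 dp)

996.72


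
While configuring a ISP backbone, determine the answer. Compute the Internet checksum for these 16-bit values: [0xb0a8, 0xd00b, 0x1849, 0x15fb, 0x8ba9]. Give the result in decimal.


Given words: [0xb0a8, 0xd00b, 0x1849, 0x15fb, 0x8ba9]
Step 1: Sum all words
Raw sum = 45224 + 53259 + 6217 + 5627 + 35753 = 146080
Step 2: Fold carry: (15008 + 2) = 15010
One's complement = ~15010 & 0xFFFF = 50525

50525


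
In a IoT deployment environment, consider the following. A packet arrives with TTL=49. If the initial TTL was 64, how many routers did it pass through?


Given: initial TTL = 64, received TTL = 49
Hops = initial TTL - received TTL
Hops = 64 - 49 = 15

15


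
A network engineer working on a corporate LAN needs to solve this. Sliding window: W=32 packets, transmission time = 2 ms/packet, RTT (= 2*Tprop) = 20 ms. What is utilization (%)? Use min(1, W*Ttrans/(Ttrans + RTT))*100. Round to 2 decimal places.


Given: W = 32, Ttrans = 2 ms, RTT = 20 ms (= 2 * Tprop, Tprop = 10 ms)
Cycle time = Ttrans + RTT = 2 + 20 = 22 ms (first packet sent until its ACK returns)
W * Ttrans = 32 * 2 = 64 ms of sending per cycle
W * Ttrans / (Ttrans + RTT) = 64 / 22 = 2.909091
U = min(1, 2.909091) = 1.000000
U% = 100.00%

100.00


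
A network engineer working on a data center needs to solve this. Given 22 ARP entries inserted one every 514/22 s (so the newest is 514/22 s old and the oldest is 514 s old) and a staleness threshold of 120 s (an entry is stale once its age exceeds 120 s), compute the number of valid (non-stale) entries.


Ages are k * 514/22 s for k = 1..22 (spacing = 23.3636 s).
Entry k is valid iff k * 514/22 <= 120 iff k <= 22 * 120 / 514 = 5.1362
n_valid = floor(5.1362) = 5
(n_stale = 22 - 5 = 17)

5


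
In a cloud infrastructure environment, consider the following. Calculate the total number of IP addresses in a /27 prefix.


Given: CIDR prefix /27
Host bits = 32 - 27 = 5
Total addresses = 2^5 = 32

32


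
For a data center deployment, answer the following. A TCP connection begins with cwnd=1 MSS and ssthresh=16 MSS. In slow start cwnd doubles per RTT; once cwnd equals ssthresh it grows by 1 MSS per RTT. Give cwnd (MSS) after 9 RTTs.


RTT 0: cwnd = 1 MSS (initial)
RTT 1: cwnd = 2 MSS (slow start, doubled)
RTT 2: cwnd = 4 MSS (slow start, doubled)
RTT 3: cwnd = 8 MSS (slow start, doubled)
RTT 4: cwnd = 16 MSS (slow start, doubled)
RTT 5: cwnd = 17 MSS (congestion avoidance, +1)
RTT 6: cwnd = 18 MSS (congestion avoidance, +1)
RTT 7: cwnd = 19 MSS (congestion avoidance, +1)
RTT 8: cwnd = 20 MSS (congestion avoidance, +1)
RTT 9: cwnd = 21 MSS (congestion avoidance, +1)

21


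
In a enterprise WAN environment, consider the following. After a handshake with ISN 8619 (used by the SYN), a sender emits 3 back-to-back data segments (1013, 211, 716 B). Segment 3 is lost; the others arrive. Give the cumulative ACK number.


SYN uses sequence number 8619; first data byte = ISN + 1 = 8620.
Segment 1: SEQ = 8620, len = 1013 B, covers [8620, 9632]
Segment 2: SEQ = 9633, len = 211 B, covers [9633, 9843]
Segment 3: SEQ = 9844, len = 716 B, covers [9844, 10559] [LOST]
In-order data received: bytes [8620, 9843] (segments 1..2).
Segment 3 missing -> gap begins at byte 9844.
Cumulative ACK = next expected in-order byte = 8620 + 1013 + 211 = 9844

9844


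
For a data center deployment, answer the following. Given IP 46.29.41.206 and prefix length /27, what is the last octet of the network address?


Given: IP = 46.29.41.206, prefix = /27
Subnet mask = 255.255.255.224
Last octet of IP: 206
Last octet of mask: 224
Network last octet = 206 AND 224 = 192

192


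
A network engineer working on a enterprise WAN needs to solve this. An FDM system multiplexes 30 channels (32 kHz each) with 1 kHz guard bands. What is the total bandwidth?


Given: 30 channels, 32 kHz each, guard = 1 kHz
Channel bandwidth = 30 * 32 = 960 kHz
Guard bands = 29 gaps * 1 kHz = 29 kHz
Total = 960 + 29 = 989 kHz

989


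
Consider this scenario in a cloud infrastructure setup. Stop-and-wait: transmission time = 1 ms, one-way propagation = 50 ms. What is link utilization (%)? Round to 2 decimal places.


Given: Ttrans = 1 ms, Tprop = 50 ms
RTT = 2 * Tprop = 2 * 50 = 100 ms
U = Ttrans / (Ttrans + RTT)
U = 1 / (1 + 100)
U = 1 / 101 = 0.009901
U% = 0.99%

0.99


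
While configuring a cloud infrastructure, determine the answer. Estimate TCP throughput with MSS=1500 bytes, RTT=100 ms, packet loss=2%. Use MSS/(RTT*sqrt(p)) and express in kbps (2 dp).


Given: MSS = 1500 bytes, RTT = 100 ms, loss = 2%
RTT in seconds = 100 / 1000 = 0.1
Loss rate = 2% = 0.02
sqrt(loss) = sqrt(0.02) = 0.141421356237
Throughput (bytes/s) = 1500 / (0.1 * 0.141421356237) = 106066.0172
Throughput (kbps) = 106066.0172 * 8 / 1000 = 848.528137 -> 848.53 kbps (2 dp)

848.53


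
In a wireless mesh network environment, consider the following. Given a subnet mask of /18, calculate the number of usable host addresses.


Given: subnet mask /18
Host bits = 32 - 18 = 14
Total addresses = 2^14 = 16384
Usable hosts = 16384 - 2 (network + broadcast) = 16382

16382


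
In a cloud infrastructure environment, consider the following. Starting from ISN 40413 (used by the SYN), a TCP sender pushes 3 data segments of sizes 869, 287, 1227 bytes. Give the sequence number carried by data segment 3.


The SYN occupies sequence number ISN = 40413, so the first data byte is ISN + 1 = 40414.
SEQ of data segment i = (ISN + 1) + sum of payload sizes of segments 1..i-1.
Segment 1: SEQ = 40414, payload = 869 bytes
Segment 2: SEQ = 41283, payload = 287 bytes
Segment 3: SEQ = 41570, payload = 1227 bytes
SEQ of segment 3 = 40414 + 869 + 287 = 41570

41570


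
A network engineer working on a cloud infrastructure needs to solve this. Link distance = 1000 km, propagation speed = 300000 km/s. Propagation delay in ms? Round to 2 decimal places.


Given: distance = 1000 km, speed = 300000 km/s
Delay = distance / speed = 1000 / 300000 seconds
Delay in ms = 1000 * 1000 / 300000
Delay = 3.3333 ms
Rounded to 2 dp = 3.33 ms

3.33


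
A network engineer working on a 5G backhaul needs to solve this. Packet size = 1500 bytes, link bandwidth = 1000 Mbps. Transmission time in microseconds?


Given: packet = 1500 bytes, bandwidth = 1000 Mbps
Packet in bits = 1500 * 8 = 12000 bits
Bandwidth = 1000 * 10^6 = 1000000000 bps
Time = 12000 / 1000000000 seconds
Time in us = 12000 * 10^6 / 1000000000 = 12

12


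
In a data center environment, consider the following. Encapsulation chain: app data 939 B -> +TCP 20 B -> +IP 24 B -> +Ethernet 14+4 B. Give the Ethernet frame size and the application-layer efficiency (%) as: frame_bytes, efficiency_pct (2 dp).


TCP segment = 939 + 20 = 959 B
IP packet = 959 + 24 = 983 B
Ethernet frame = 983 + 14 + 4 = 1001 B
Efficiency = app / frame = 939 / 1001 = 0.938062 = 93.8062% -> 93.81% (2 dp)

1001, 93.81


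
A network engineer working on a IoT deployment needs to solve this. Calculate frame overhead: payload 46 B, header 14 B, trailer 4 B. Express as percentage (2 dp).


Given: payload = 46 B, header = 14 B, trailer = 4 B
Overhead bytes = header + trailer = 14 + 4 = 18
Total frame = payload + overhead = 46 + 18 = 64
Overhead % = 18 / 64 * 100 = 28.1250% -> 28.13% (2 dp)

28.13


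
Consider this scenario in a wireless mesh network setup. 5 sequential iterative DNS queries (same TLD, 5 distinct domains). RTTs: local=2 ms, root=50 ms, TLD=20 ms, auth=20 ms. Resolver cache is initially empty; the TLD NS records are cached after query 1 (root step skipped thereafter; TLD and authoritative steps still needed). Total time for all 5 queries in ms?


Lookup 1 (cold cache): local + root + TLD + auth = 2 + 50 + 20 + 20 = 92 ms
Lookups 2..5 (TLD NS cached -> skip root; new domain -> still ask TLD and auth): local + TLD + auth = 2 + 20 + 20 = 42 ms each
Remaining 4 lookups: 4 * 42 = 168 ms
Total = 92 + 168 = 260 ms

260


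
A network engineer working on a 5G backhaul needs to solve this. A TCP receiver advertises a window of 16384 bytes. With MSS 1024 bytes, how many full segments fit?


Given: RWND = 16384 bytes, MSS = 1024 bytes
Full segments = floor(RWND / MSS)
Full segments = floor(16384 / 1024)
Full segments = floor(16.0) = 16

16


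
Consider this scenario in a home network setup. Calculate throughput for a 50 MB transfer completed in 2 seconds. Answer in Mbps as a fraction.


Given: file = 50 MB, time = 2 s
File in Mb = 50 * 8 = 400 Mb
Throughput = 400 / 2 Mbps
Throughput = 200 Mbps

200


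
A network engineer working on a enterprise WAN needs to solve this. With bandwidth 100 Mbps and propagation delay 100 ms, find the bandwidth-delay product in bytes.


Given: bandwidth = 100 Mbps, delay = 100 ms
BDP in bits = 100 * 10^6 * 100 / 1000
BDP in bits = 10000000
BDP in bytes = 10000000 / 8 = 1250000

1250000


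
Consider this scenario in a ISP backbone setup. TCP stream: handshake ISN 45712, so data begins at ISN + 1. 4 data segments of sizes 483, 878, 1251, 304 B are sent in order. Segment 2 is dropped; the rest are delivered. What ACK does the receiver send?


SYN uses sequence number 45712; first data byte = ISN + 1 = 45713.
Segment 1: SEQ = 45713, len = 483 B, covers [45713, 46195]
Segment 2: SEQ = 46196, len = 878 B, covers [46196, 47073] [LOST]
Segment 3: SEQ = 47074, len = 1251 B, covers [47074, 48324]
Segment 4: SEQ = 48325, len = 304 B, covers [48325, 48628]
In-order data received: bytes [45713, 46195] (segments 1..1).
Segment 2 missing -> gap begins at byte 46196; later segments buffered out of order.
Cumulative ACK = next expected in-order byte = 45713 + 483 = 46196

46196


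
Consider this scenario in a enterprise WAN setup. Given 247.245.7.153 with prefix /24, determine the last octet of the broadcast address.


Given: IP = 247.245.7.153, prefix = /24
Host bits = 32 - 24 = 8
Network last octet = 153 AND mask = 0
Host part size = 2^8 - 1 = 255
Broadcast last octet = 0 OR 255 = 255

255


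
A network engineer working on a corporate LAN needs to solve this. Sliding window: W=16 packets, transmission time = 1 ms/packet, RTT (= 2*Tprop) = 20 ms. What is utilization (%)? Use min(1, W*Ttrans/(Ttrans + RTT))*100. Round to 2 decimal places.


Given: W = 16, Ttrans = 1 ms, RTT = 20 ms (= 2 * Tprop, Tprop = 10 ms)
Cycle time = Ttrans + RTT = 1 + 20 = 21 ms (first packet sent until its ACK returns)
W * Ttrans = 16 * 1 = 16 ms of sending per cycle
W * Ttrans / (Ttrans + RTT) = 16 / 21 = 0.761905
U = min(1, 0.761905) = 0.761905
U% = 76.19%

76.19


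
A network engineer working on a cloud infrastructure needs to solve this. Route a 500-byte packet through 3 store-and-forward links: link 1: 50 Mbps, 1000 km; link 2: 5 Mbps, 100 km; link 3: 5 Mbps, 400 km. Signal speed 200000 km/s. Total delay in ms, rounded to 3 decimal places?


Packet = 500 bytes = 4000 bits. Store-and-forward: sum (t_trans + t_prop) per link.
Link 1: t_trans = 4000/(50*10^6) s = 0.0800 ms; t_prop = 1000/200000 s = 5.0000 ms; subtotal = 5.0800 ms
Link 2: t_trans = 4000/(5*10^6) s = 0.8000 ms; t_prop = 100/200000 s = 0.5000 ms; subtotal = 1.3000 ms
Link 3: t_trans = 4000/(5*10^6) s = 0.8000 ms; t_prop = 400/200000 s = 2.0000 ms; subtotal = 2.8000 ms
End-to-end = 5.0800 + 1.3000 + 2.8000 = 9.1800 ms -> 9.180 ms (3 dp)

9.180


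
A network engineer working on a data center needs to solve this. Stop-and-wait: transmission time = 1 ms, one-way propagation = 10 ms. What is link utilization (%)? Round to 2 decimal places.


Given: Ttrans = 1 ms, Tprop = 10 ms
RTT = 2 * Tprop = 2 * 10 = 20 ms
U = Ttrans / (Ttrans + RTT)
U = 1 / (1 + 20)
U = 1 / 21 = 0.047619
U% = 4.76%

4.76


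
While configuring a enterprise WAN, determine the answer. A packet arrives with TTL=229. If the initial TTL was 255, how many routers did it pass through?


Given: initial TTL = 255, received TTL = 229
Hops = initial TTL - received TTL
Hops = 255 - 229 = 26

26


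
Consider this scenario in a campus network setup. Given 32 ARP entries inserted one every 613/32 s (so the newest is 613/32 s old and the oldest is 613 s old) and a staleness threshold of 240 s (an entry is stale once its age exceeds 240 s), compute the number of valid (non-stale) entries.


Ages are k * 613/32 s for k = 1..32 (spacing = 19.1562 s).
Entry k is valid iff k * 613/32 <= 240 iff k <= 32 * 240 / 613 = 12.5285
n_valid = floor(12.5285) = 12
(n_stale = 32 - 12 = 20)

12


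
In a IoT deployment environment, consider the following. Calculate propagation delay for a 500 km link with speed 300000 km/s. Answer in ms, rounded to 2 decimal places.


Given: distance = 500 km, speed = 300000 km/s
Delay = distance / speed = 500 / 300000 seconds
Delay in ms = 500 * 1000 / 300000
Delay = 1.6667 ms
Rounded to 2 dp = 1.67 ms

1.67


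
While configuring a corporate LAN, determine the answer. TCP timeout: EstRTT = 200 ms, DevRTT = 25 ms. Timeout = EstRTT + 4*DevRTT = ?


Given: EstRTT = 200 ms, DevRTT = 25 ms
Timeout = EstRTT + 4 * DevRTT
4 * DevRTT = 4 * 25 = 100
Timeout = 200 + 100 = 300 ms

300


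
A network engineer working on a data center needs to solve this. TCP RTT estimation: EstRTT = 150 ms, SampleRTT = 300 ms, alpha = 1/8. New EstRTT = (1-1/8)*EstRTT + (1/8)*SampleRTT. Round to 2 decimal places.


Given: EstRTT = 150 ms, SampleRTT = 300 ms, alpha = 1/8
New EstRTT = (1 - alpha) * EstRTT + alpha * SampleRTT
(7/8) * 150 = 131.25
(1/8) * 300 = 37.5
New EstRTT = 131.25 + 37.5 = 168.75 ms -> 168.75 ms (2 dp)

168.75


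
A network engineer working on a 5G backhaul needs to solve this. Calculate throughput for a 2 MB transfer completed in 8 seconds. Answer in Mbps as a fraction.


Given: file = 2 MB, time = 8 s
File in Mb = 2 * 8 = 16 Mb
Throughput = 16 / 8 Mbps
Throughput = 2 Mbps

2


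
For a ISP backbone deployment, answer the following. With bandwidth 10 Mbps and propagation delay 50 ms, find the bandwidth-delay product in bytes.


Given: bandwidth = 10 Mbps, delay = 50 ms
BDP in bits = 10 * 10^6 * 50 / 1000
BDP in bits = 500000
BDP in bytes = 500000 / 8 = 62500

62500


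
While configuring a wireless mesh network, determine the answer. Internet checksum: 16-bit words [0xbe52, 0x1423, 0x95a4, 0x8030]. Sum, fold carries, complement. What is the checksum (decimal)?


Given words: [0xbe52, 0x1423, 0x95a4, 0x8030]
Step 1: Sum all words
Raw sum = 48722 + 5155 + 38308 + 32816 = 125001
Step 2: Fold carry: (59465 + 1) = 59466
One's complement = ~59466 & 0xFFFF = 6069

6069


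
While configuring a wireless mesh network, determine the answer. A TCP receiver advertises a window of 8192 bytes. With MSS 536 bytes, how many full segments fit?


Given: RWND = 8192 bytes, MSS = 536 bytes
Full segments = floor(RWND / MSS)
Full segments = floor(8192 / 536)
Full segments = floor(15.2836) = 15

15


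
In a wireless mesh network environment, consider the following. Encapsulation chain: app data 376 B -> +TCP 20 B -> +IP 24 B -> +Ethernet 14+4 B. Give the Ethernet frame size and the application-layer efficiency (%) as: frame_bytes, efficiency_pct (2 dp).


TCP segment = 376 + 20 = 396 B
IP packet = 396 + 24 = 420 B
Ethernet frame = 420 + 14 + 4 = 438 B
Efficiency = app / frame = 376 / 438 = 0.858447 = 85.8447% -> 85.84% (2 dp)

438, 85.84


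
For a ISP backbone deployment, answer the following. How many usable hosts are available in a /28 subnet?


Given: subnet mask /28
Host bits = 32 - 28 = 4
Total addresses = 2^4 = 16
Usable hosts = 16 - 2 (network + broadcast) = 14

14


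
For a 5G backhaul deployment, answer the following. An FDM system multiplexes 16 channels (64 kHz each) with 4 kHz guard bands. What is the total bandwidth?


Given: 16 channels, 64 kHz each, guard = 4 kHz
Channel bandwidth = 16 * 64 = 1024 kHz
Guard bands = 15 gaps * 4 kHz = 60 kHz
Total = 1024 + 60 = 1084 kHz

1084


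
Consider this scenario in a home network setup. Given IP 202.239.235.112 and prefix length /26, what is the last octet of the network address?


Given: IP = 202.239.235.112, prefix = /26
Subnet mask = 255.255.255.192
Last octet of IP: 112
Last octet of mask: 192
Network last octet = 112 AND 192 = 64

64


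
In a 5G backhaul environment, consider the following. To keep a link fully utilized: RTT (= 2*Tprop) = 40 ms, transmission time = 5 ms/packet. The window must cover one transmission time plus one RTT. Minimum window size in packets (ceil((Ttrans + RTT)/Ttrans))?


Given: Ttrans = 5 ms, RTT = 40 ms (= 2 * Tprop, Tprop = 20 ms)
Time until first ACK returns = Ttrans + RTT = 5 + 40 = 45 ms
Need W * Ttrans >= Ttrans + RTT  ->  W >= (Ttrans + RTT) / Ttrans
(Ttrans + RTT) / Ttrans = 45 / 5 = 9
W_min = ceil(9) = 9

9


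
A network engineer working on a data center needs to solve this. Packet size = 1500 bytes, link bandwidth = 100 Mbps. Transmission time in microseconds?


Given: packet = 1500 bytes, bandwidth = 100 Mbps
Packet in bits = 1500 * 8 = 12000 bits
Bandwidth = 100 * 10^6 = 100000000 bps
Time = 12000 / 100000000 seconds
Time in us = 12000 * 10^6 / 100000000 = 120

120


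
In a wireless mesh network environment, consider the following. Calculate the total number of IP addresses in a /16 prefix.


Given: CIDR prefix /16
Host bits = 32 - 16 = 16
Total addresses = 2^16 = 65536

65536


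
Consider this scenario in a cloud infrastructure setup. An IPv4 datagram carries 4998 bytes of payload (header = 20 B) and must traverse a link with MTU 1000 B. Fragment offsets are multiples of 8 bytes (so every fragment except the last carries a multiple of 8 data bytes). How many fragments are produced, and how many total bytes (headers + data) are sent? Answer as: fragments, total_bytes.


Max data per non-final fragment = floor((MTU - header)/8)*8 = floor((1000 - 20)/8)*8 = floor(980/8)*8 = 976 B
Final fragment needs no 8-byte alignment: it can carry up to MTU - header = 980 B
Non-final fragments needed = ceil((payload - 980) / 976) = ceil(4018/976) = ceil(4.1168) = 5
Number of fragments = 5 + 1 = 6
Fragment sizes (data): 5 * 976 B + 118 B (last, 118 <= 980 OK)
Total bytes sent = payload + n_frags * header = 4998 + 6*20 = 4998 + 120 = 5118 B

6, 5118


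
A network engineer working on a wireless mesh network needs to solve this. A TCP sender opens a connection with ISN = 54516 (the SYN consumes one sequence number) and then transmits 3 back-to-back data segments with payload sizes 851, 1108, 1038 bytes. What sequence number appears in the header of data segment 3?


The SYN occupies sequence number ISN = 54516, so the first data byte is ISN + 1 = 54517.
SEQ of data segment i = (ISN + 1) + sum of payload sizes of segments 1..i-1.
Segment 1: SEQ = 54517, payload = 851 bytes
Segment 2: SEQ = 55368, payload = 1108 bytes
Segment 3: SEQ = 56476, payload = 1038 bytes
SEQ of segment 3 = 54517 + 851 + 1108 = 56476

56476


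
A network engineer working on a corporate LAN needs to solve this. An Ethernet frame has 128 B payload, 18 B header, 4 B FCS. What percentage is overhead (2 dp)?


Given: payload = 128 B, header = 18 B, trailer = 4 B
Overhead bytes = header + trailer = 18 + 4 = 22
Total frame = payload + overhead = 128 + 22 = 150
Overhead % = 22 / 150 * 100 = 14.6667% -> 14.67% (2 dp)

14.67


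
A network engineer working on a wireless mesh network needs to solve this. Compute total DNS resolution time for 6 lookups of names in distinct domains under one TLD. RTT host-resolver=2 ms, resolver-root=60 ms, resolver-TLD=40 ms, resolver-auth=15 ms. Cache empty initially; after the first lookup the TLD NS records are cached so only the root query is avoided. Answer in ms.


Lookup 1 (cold cache): local + root + TLD + auth = 2 + 60 + 40 + 15 = 117 ms
Lookups 2..6 (TLD NS cached -> skip root; new domain -> still ask TLD and auth): local + TLD + auth = 2 + 40 + 15 = 57 ms each
Remaining 5 lookups: 5 * 57 = 285 ms
Total = 117 + 285 = 402 ms

402
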